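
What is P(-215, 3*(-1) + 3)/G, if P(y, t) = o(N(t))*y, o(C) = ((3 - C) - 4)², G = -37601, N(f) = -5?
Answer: 3440/37601 ≈ 0.091487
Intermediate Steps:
o(C) = (-1 - C)²
P(y, t) = 16*y (P(y, t) = (1 - 5)²*y = (-4)²*y = 16*y)
P(-215, 3*(-1) + 3)/G = (16*(-215))/(-37601) = -3440*(-1/37601) = 3440/37601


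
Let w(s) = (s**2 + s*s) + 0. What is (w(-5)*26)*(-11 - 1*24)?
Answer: -45500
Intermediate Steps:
w(s) = 2*s**2 (w(s) = (s**2 + s**2) + 0 = 2*s**2 + 0 = 2*s**2)
(w(-5)*26)*(-11 - 1*24) = ((2*(-5)**2)*26)*(-11 - 1*24) = ((2*25)*26)*(-11 - 24) = (50*26)*(-35) = 1300*(-35) = -45500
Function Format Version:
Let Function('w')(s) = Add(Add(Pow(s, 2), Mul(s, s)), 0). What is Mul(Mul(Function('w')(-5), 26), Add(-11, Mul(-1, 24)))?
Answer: -45500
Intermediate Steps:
Function('w')(s) = Mul(2, Pow(s, 2)) (Function('w')(s) = Add(Add(Pow(s, 2), Pow(s, 2)), 0) = Add(Mul(2, Pow(s, 2)), 0) = Mul(2, Pow(s, 2)))
Mul(Mul(Function('w')(-5), 26), Add(-11, Mul(-1, 24))) = Mul(Mul(Mul(2, Pow(-5, 2)), 26), Add(-11, Mul(-1, 24))) = Mul(Mul(Mul(2, 25), 26), Add(-11, -24)) = Mul(Mul(50, 26), -35) = Mul(1300, -35) = -45500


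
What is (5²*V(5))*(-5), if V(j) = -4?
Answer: 500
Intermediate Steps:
(5²*V(5))*(-5) = (5²*(-4))*(-5) = (25*(-4))*(-5) = -100*(-5) = 500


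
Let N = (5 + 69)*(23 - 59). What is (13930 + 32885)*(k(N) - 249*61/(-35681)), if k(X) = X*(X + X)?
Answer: 23709396243531915/35681 ≈ 6.6448e+11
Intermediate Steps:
N = -2664 (N = 74*(-36) = -2664)
k(X) = 2*X² (k(X) = X*(2*X) = 2*X²)
(13930 + 32885)*(k(N) - 249*61/(-35681)) = (13930 + 32885)*(2*(-2664)² - 249*61/(-35681)) = 46815*(2*7096896 - 15189*(-1/35681)) = 46815*(14193792 + 15189/35681) = 46815*(506448707541/35681) = 23709396243531915/35681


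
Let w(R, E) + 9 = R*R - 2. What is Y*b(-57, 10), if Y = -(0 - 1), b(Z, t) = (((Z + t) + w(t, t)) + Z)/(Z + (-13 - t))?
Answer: 3/16 ≈ 0.18750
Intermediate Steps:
w(R, E) = -11 + R² (w(R, E) = -9 + (R*R - 2) = -9 + (R² - 2) = -9 + (-2 + R²) = -11 + R²)
b(Z, t) = (-11 + t + t² + 2*Z)/(-13 + Z - t) (b(Z, t) = (((Z + t) + (-11 + t²)) + Z)/(Z + (-13 - t)) = ((-11 + Z + t + t²) + Z)/(-13 + Z - t) = (-11 + t + t² + 2*Z)/(-13 + Z - t))
Y = 1 (Y = -1*(-1) = 1)
Y*b(-57, 10) = 1*((11 - 1*10 - 1*10² - 2*(-57))/(13 + 10 - 1*(-57))) = 1*((11 - 10 - 1*100 + 114)/(13 + 10 + 57)) = 1*((11 - 10 - 100 + 114)/80) = 1*((1/80)*15) = 1*(3/16) = 3/16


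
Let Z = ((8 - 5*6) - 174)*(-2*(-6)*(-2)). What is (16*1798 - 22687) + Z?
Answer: 10785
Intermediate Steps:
Z = 4704 (Z = ((8 - 30) - 174)*(12*(-2)) = (-22 - 174)*(-24) = -196*(-24) = 4704)
(16*1798 - 22687) + Z = (16*1798 - 22687) + 4704 = (28768 - 22687) + 4704 = 6081 + 4704 = 10785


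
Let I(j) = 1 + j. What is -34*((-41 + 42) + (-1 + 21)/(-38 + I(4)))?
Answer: -442/33 ≈ -13.394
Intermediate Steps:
-34*((-41 + 42) + (-1 + 21)/(-38 + I(4))) = -34*((-41 + 42) + (-1 + 21)/(-38 + (1 + 4))) = -34*(1 + 20/(-38 + 5)) = -34*(1 + 20/(-33)) = -34*(1 + 20*(-1/33)) = -34*(1 - 20/33) = -34*13/33 = -442/33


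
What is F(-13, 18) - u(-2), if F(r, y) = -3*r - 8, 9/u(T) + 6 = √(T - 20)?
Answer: 926/29 + 9*I*√22/58 ≈ 31.931 + 0.72782*I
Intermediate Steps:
u(T) = 9/(-6 + √(-20 + T)) (u(T) = 9/(-6 + √(T - 20)) = 9/(-6 + √(-20 + T)))
F(r, y) = -8 - 3*r
F(-13, 18) - u(-2) = (-8 - 3*(-13)) - 9/(-6 + √(-20 - 2)) = (-8 + 39) - 9/(-6 + √(-22)) = 31 - 9/(-6 + I*√22)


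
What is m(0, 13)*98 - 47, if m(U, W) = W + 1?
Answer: 1325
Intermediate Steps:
m(U, W) = 1 + W
m(0, 13)*98 - 47 = (1 + 13)*98 - 47 = 14*98 - 47 = 1372 - 47 = 1325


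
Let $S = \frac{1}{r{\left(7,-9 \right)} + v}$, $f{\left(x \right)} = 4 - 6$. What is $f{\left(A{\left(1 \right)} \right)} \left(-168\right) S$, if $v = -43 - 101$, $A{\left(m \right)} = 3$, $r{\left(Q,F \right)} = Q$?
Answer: $- \frac{336}{137} \approx -2.4526$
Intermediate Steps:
$v = -144$ ($v = -43 - 101 = -144$)
$f{\left(x \right)} = -2$ ($f{\left(x \right)} = 4 - 6 = -2$)
$S = - \frac{1}{137}$ ($S = \frac{1}{7 - 144} = \frac{1}{-137} = - \frac{1}{137} \approx -0.0072993$)
$f{\left(A{\left(1 \right)} \right)} \left(-168\right) S = \left(-2\right) \left(-168\right) \left(- \frac{1}{137}\right) = 336 \left(- \frac{1}{137}\right) = - \frac{336}{137}$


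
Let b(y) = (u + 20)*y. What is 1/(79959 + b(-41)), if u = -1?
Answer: 1/79180 ≈ 1.2629e-5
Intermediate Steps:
b(y) = 19*y (b(y) = (-1 + 20)*y = 19*y)
1/(79959 + b(-41)) = 1/(79959 + 19*(-41)) = 1/(79959 - 779) = 1/79180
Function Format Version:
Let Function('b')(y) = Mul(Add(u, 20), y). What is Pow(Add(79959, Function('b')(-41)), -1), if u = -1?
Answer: Rational(1, 79180) ≈ 1.2629e-5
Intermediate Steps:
Function('b')(y) = Mul(19, y) (Function('b')(y) = Mul(Add(-1, 20), y) = Mul(19, y))
Pow(Add(79959, Function('b')(-41)), -1) = Pow(Add(79959, Mul(19, -41)), -1) = Pow(Add(79959, -779), -1) = Pow(79180, -1) = Rational(1, 79180)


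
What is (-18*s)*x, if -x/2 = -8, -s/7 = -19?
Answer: -38304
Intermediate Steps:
s = 133 (s = -7*(-19) = 133)
x = 16 (x = -2*(-8) = 16)
(-18*s)*x = -18*133*16 = -2394*16 = -38304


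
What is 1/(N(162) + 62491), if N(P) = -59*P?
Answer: 1/52933 ≈ 1.8892e-5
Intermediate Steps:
1/(N(162) + 62491) = 1/(-59*162 + 62491) = 1/(-9558 + 62491) = 1/52933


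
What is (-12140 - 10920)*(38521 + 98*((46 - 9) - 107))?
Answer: -730102660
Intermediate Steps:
(-12140 - 10920)*(38521 + 98*((46 - 9) - 107)) = -23060*(38521 + 98*(37 - 107)) = -23060*(38521 + 98*(-70)) = -23060*(38521 - 6860) = -23060*31661 = -730102660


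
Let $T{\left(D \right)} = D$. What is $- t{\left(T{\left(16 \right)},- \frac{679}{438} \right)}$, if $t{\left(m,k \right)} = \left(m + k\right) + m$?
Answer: $- \frac{13337}{438} \approx -30.45$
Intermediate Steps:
$t{\left(m,k \right)} = k + 2 m$ ($t{\left(m,k \right)} = \left(k + m\right) + m = k + 2 m$)
$- t{\left(T{\left(16 \right)},- \frac{679}{438} \right)} = - (- \frac{679}{438} + 2 \cdot 16) = - (\left(-679\right) \frac{1}{438} + 32) = - (- \frac{679}{438} + 32) = \left(-1\right) \frac{13337}{438} = - \frac{13337}{438}$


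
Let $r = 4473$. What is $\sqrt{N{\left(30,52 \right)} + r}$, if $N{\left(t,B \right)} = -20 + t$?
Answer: $\sqrt{4483} \approx 66.955$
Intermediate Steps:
$\sqrt{N{\left(30,52 \right)} + r} = \sqrt{\left(-20 + 30\right) + 4473} = \sqrt{10 + 4473} = \sqrt{4483}$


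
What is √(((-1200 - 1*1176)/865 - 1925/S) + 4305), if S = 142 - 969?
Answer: 2*√550698779511010/715355 ≈ 65.609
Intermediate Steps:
S = -827
√(((-1200 - 1*1176)/865 - 1925/S) + 4305) = √(((-1200 - 1*1176)/865 - 1925/(-827)) + 4305) = √(((-1200 - 1176)*(1/865) - 1925*(-1/827)) + 4305) = √((-2376*1/865 + 1925/827) + 4305) = √((-2376/865 + 1925/827) + 4305) = √(-299827/715355 + 4305) = √(3079303448/715355) = 2*√550698779511010/715355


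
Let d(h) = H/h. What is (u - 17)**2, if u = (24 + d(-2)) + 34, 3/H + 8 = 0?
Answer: 434281/256 ≈ 1696.4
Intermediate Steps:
H = -3/8 (H = 3/(-8 + 0) = 3/(-8) = 3*(-1/8) = -3/8 ≈ -0.37500)
d(h) = -3/(8*h)
u = 931/16 (u = (24 - 3/8/(-2)) + 34 = (24 - 3/8*(-1/2)) + 34 = (24 + 3/16) + 34 = 387/16 + 34 = 931/16 ≈ 58.188)
(u - 17)**2 = (931/16 - 17)**2 = (659/16)**2 = 434281/256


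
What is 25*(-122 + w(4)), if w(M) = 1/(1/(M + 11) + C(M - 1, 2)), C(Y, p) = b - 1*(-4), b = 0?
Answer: -185675/61 ≈ -3043.9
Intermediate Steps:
C(Y, p) = 4 (C(Y, p) = 0 - 1*(-4) = 0 + 4 = 4)
w(M) = 1/(4 + 1/(11 + M)) (w(M) = 1/(1/(M + 11) + 4) = 1/(1/(11 + M) + 4) = 1/(4 + 1/(11 + M)))
25*(-122 + w(4)) = 25*(-122 + (11 + 4)/(45 + 4*4)) = 25*(-122 + 15/(45 + 16)) = 25*(-122 + 15/61) = 25*(-7427/61) = -185675/61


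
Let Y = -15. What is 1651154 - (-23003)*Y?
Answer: 1306109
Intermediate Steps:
1651154 - (-23003)*Y = 1651154 - (-23003)*(-15) = 1651154 - 1*345045 = 1651154 - 345045 = 1306109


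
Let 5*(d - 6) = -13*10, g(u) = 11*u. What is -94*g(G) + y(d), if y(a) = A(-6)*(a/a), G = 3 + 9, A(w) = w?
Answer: -12414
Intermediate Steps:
G = 12
d = -20 (d = 6 + (-13*10)/5 = 6 + (⅕)*(-130) = 6 - 26 = -20)
y(a) = -6 (y(a) = -6*a/a = -6*1 = -6)
-94*g(G) + y(d) = -1034*12 - 6 = -94*132 - 6 = -12408 - 6 = -12414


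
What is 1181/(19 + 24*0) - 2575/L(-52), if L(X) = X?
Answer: 110337/988 ≈ 111.68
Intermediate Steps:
1181/(19 + 24*0) - 2575/L(-52) = 1181/(19 + 24*0) - 2575/(-52) = 1181/(19 + 0) - 2575*(-1/52) = 1181/19 + 2575/52 = 110337/988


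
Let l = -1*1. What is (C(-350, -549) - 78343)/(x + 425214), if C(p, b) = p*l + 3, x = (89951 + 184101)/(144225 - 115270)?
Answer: -1129100225/6156172711 ≈ -0.18341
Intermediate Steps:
x = 274052/28955 ≈ 9.4648
l = -1
C(p, b) = 3 - p (C(p, b) = p*(-1) + 3 = -p + 3 = 3 - p)
(C(-350, -549) - 78343)/(x + 425214) = ((3 - 1*(-350)) - 78343)/(274052/28955 + 425214) = ((3 + 350) - 78343)/(12312345422/28955) = (353 - 78343)*(28955/12312345422) = -77990*28955/12312345422 = -1129100225/6156172711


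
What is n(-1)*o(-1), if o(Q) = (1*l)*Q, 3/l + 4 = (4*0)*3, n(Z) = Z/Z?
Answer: ¾ ≈ 0.75000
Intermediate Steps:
n(Z) = 1
l = -¾ (l = 3/(-4 + (4*0)*3) = 3/(-4 + 0*3) = 3/(-4 + 0) = 3/(-4) = 3*(-¼) = -¾ ≈ -0.75000)
o(Q) = -3*Q/4 (o(Q) = (1*(-¾))*Q = -3*Q/4)
n(-1)*o(-1) = 1*(-¾*(-1)) = 1*(¾) = ¾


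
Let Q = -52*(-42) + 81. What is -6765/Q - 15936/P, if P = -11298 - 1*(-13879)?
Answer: -3570367/389731 ≈ -9.1611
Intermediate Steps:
P = 2581 (P = -11298 + 13879 = 2581)
Q = 2265 (Q = 2184 + 81 = 2265)
-6765/Q - 15936/P = -6765/2265 - 15936/2581 = -6765*1/2265 - 15936*1/2581 = -451/151 - 15936/2581 = -3570367/389731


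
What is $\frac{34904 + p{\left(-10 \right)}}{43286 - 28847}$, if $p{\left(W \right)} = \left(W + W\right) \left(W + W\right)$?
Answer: $\frac{11768}{4813} \approx 2.445$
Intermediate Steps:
$p{\left(W \right)} = 4 W^{2}$ ($p{\left(W \right)} = 2 W 2 W = 4 W^{2}$)
$\frac{34904 + p{\left(-10 \right)}}{43286 - 28847} = \frac{34904 + 4 \left(-10\right)^{2}}{43286 - 28847} = \frac{34904 + 4 \cdot 100}{14439} = \left(34904 + 400\right) \frac{1}{14439} = 35304 \cdot \frac{1}{14439} = \frac{11768}{4813}$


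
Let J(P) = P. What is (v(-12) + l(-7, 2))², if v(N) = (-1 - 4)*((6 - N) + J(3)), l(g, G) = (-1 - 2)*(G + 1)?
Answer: 12996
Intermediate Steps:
l(g, G) = -3 - 3*G (l(g, G) = -3*(1 + G) = -3 - 3*G)
v(N) = -45 + 5*N (v(N) = (-1 - 4)*((6 - N) + 3) = -5*(9 - N) = -45 + 5*N)
(v(-12) + l(-7, 2))² = ((-45 + 5*(-12)) + (-3 - 3*2))² = ((-45 - 60) + (-3 - 6))² = (-105 - 9)² = (-114)² = 12996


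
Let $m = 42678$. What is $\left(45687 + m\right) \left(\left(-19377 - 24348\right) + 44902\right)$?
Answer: $104005605$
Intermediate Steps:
$\left(45687 + m\right) \left(\left(-19377 - 24348\right) + 44902\right) = \left(45687 + 42678\right) \left(\left(-19377 - 24348\right) + 44902\right) = 88365 \left(\left(-19377 - 24348\right) + 44902\right) = 88365 \left(-43725 + 44902\right) = 88365 \cdot 1177 = 104005605$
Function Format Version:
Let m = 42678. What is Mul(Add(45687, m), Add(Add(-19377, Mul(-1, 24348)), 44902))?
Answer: 104005605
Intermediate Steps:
Mul(Add(45687, m), Add(Add(-19377, Mul(-1, 24348)), 44902)) = Mul(Add(45687, 42678), Add(Add(-19377, Mul(-1, 24348)), 44902)) = Mul(88365, Add(Add(-19377, -24348), 44902)) = Mul(88365, Add(-43725, 44902)) = Mul(88365, 1177) = 104005605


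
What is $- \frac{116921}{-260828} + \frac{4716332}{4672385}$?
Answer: $\frac{93497440499}{64141517620} \approx 1.4577$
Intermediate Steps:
$- \frac{116921}{-260828} + \frac{4716332}{4672385} = \left(-116921\right) \left(- \frac{1}{260828}\right) + 4716332 \cdot \frac{1}{4672385} = \frac{116921}{260828} + \frac{248228}{245915} = \frac{93497440499}{64141517620}$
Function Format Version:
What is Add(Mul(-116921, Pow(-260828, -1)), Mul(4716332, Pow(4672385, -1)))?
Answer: Rational(93497440499, 64141517620) ≈ 1.4577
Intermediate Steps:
Add(Mul(-116921, Pow(-260828, -1)), Mul(4716332, Pow(4672385, -1))) = Add(Mul(-116921, Rational(-1, 260828)), Mul(4716332, Rational(1, 4672385))) = Add(Rational(116921, 260828), Rational(248228, 245915)) = Rational(93497440499, 64141517620)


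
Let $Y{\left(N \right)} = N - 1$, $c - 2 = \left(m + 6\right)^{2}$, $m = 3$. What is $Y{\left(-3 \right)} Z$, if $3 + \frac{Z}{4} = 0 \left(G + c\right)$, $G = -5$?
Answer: $48$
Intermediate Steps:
$c = 83$ ($c = 2 + \left(3 + 6\right)^{2} = 2 + 9^{2} = 2 + 81 = 83$)
$Y{\left(N \right)} = -1 + N$
$Z = -12$ ($Z = -12 + 4 \cdot 0 \left(-5 + 83\right) = -12 + 4 \cdot 0 \cdot 78 = -12 + 4 \cdot 0 = -12 + 0 = -12$)
$Y{\left(-3 \right)} Z = \left(-1 - 3\right) \left(-12\right) = \left(-4\right) \left(-12\right) = 48$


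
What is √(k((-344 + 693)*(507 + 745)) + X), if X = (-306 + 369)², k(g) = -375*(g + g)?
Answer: I*√327707031 ≈ 18103.0*I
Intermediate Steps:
k(g) = -750*g
X = 3969 (X = 63² = 3969)
√(k((-344 + 693)*(507 + 745)) + X) = √(-750*(-344 + 693)*(507 + 745) + 3969) = √(-261750*1252 + 3969) = √(-750*436948 + 3969) = √(-327711000 + 3969) = √(-327707031) = I*√327707031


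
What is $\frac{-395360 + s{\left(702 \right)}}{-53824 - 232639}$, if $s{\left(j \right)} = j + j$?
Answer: $\frac{393956}{286463} \approx 1.3752$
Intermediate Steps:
$s{\left(j \right)} = 2 j$
$\frac{-395360 + s{\left(702 \right)}}{-53824 - 232639} = \frac{-395360 + 2 \cdot 702}{-53824 - 232639} = \frac{-395360 + 1404}{-286463} = \left(-393956\right) \left(- \frac{1}{286463}\right) = \frac{393956}{286463}$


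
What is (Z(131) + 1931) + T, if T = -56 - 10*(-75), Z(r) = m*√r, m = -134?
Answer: 2625 - 134*√131 ≈ 1091.3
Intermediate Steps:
Z(r) = -134*√r
T = 694 (T = -56 + 750 = 694)
(Z(131) + 1931) + T = (-134*√131 + 1931) + 694 = (1931 - 134*√131) + 694 = 2625 - 134*√131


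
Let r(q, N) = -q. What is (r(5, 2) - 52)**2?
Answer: 3249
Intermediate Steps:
(r(5, 2) - 52)**2 = (-1*5 - 52)**2 = (-5 - 52)**2 = (-57)**2 = 3249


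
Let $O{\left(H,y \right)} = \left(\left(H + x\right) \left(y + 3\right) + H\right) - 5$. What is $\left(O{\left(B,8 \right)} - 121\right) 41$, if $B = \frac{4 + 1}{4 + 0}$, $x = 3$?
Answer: $-3198$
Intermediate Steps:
$B = \frac{5}{4} \approx 1.25$
$O{\left(H,y \right)} = -5 + H + \left(3 + H\right) \left(3 + y\right)$ ($O{\left(H,y \right)} = \left(\left(H + 3\right) \left(y + 3\right) + H\right) - 5 = \left(\left(3 + H\right) \left(3 + y\right) + H\right) - 5 = \left(H + \left(3 + H\right) \left(3 + y\right)\right) - 5 = -5 + H + \left(3 + H\right) \left(3 + y\right)$)
$\left(O{\left(B,8 \right)} - 121\right) 41 = \left(\left(4 + 3 \cdot 8 + 4 \cdot \frac{5}{4} + \frac{5}{4} \cdot 8\right) - 121\right) 41 = \left(\left(4 + 24 + 5 + 10\right) - 121\right) 41 = \left(43 - 121\right) 41 = \left(-78\right) 41 = -3198$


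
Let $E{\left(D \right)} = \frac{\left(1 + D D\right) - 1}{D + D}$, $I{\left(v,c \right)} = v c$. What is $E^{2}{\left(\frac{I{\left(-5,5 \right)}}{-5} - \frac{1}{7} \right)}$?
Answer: $\frac{289}{49} \approx 5.898$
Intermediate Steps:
$I{\left(v,c \right)} = c v$
$E{\left(D \right)} = \frac{D}{2}$ ($E{\left(D \right)} = \frac{\left(1 + D^{2}\right) - 1}{2 D} = D^{2} \frac{1}{2 D} = \frac{D}{2}$)
$E^{2}{\left(\frac{I{\left(-5,5 \right)}}{-5} - \frac{1}{7} \right)} = \left(\frac{\frac{5 \left(-5\right)}{-5} - \frac{1}{7}}{2}\right)^{2} = \left(\frac{\left(-25\right) \left(- \frac{1}{5}\right) - \frac{1}{7}}{2}\right)^{2} = \left(\frac{5 - \frac{1}{7}}{2}\right)^{2} = \left(\frac{1}{2} \cdot \frac{34}{7}\right)^{2} = \left(\frac{17}{7}\right)^{2} = \frac{289}{49}$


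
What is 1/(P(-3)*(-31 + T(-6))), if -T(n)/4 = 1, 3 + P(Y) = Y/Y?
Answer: 1/70 ≈ 0.014286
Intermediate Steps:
P(Y) = -2 (P(Y) = -3 + Y/Y = -3 + 1 = -2)
T(n) = -4 (T(n) = -4*1 = -4)
1/(P(-3)*(-31 + T(-6))) = 1/(-2*(-31 - 4)) = 1/(-2*(-35)) = 1/70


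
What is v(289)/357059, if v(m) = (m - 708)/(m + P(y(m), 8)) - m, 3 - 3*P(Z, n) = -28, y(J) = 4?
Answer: -260779/320638982 ≈ -0.00081331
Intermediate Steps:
P(Z, n) = 31/3 (P(Z, n) = 1 - ⅓*(-28) = 1 + 28/3 = 31/3)
v(m) = -m + (-708 + m)/(31/3 + m) (v(m) = (m - 708)/(m + 31/3) - m = (-708 + m)/(31/3 + m) - m = -m + (-708 + m)/(31/3 + m))
v(289)/357059 = ((-2124 - 28*289 - 3*289²)/(31 + 3*289))/357059 = ((-2124 - 8092 - 3*83521)/(31 + 867))*(1/357059) = ((-2124 - 8092 - 250563)/898)*(1/357059) = ((1/898)*(-260779))*(1/357059) = -260779/898*1/357059 = -260779/320638982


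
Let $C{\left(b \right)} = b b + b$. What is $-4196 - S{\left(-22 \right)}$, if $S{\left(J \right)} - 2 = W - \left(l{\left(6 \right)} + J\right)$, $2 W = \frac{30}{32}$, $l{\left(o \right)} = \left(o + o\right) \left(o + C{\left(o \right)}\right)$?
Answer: $- \frac{116623}{32} \approx -3644.5$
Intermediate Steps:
$C{\left(b \right)} = b + b^{2}$ ($C{\left(b \right)} = b^{2} + b = b + b^{2}$)
$l{\left(o \right)} = 2 o \left(o + o \left(1 + o\right)\right)$ ($l{\left(o \right)} = \left(o + o\right) \left(o + o \left(1 + o\right)\right) = 2 o \left(o + o \left(1 + o\right)\right)$)
$W = \frac{15}{32}$ ($W = \frac{30 \cdot \frac{1}{32}}{2} = \frac{1}{2} \cdot \frac{15}{16} = \frac{15}{32} \approx 0.46875$)
$S{\left(J \right)} = - \frac{18353}{32} - J$ ($S{\left(J \right)} = 2 - \left(- \frac{15}{32} + J + 2 \cdot 6^{2} \left(2 + 6\right)\right) = 2 - \left(- \frac{15}{32} + J + 2 \cdot 36 \cdot 8\right) = 2 - \left(\frac{18417}{32} + J\right) = - \frac{18353}{32} - J$)
$-4196 - S{\left(-22 \right)} = -4196 - \left(- \frac{18353}{32} - -22\right) = -4196 - \left(- \frac{18353}{32} + 22\right) = -4196 - - \frac{17649}{32} = -4196 + \frac{17649}{32} = - \frac{116623}{32}$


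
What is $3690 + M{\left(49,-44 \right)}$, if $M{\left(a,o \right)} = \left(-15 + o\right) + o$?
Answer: $3587$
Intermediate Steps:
$M{\left(a,o \right)} = -15 + 2 o$
$3690 + M{\left(49,-44 \right)} = 3690 + \left(-15 + 2 \left(-44\right)\right) = 3690 - 103 = 3587$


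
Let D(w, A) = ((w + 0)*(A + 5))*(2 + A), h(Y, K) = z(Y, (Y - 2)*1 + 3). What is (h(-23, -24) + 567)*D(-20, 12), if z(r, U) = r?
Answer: -2589440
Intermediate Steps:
h(Y, K) = Y
D(w, A) = w*(2 + A)*(5 + A) (D(w, A) = (w*(5 + A))*(2 + A) = w*(2 + A)*(5 + A))
(h(-23, -24) + 567)*D(-20, 12) = (-23 + 567)*(-20*(10 + 12² + 7*12)) = 544*(-20*(10 + 144 + 84)) = 544*(-20*238) = 544*(-4760) = -2589440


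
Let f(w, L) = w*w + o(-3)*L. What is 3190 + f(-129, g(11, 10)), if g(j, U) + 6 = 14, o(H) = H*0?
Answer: 19831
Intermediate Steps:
o(H) = 0
g(j, U) = 8 (g(j, U) = -6 + 14 = 8)
f(w, L) = w² (f(w, L) = w*w + 0*L = w² + 0 = w²)
3190 + f(-129, g(11, 10)) = 3190 + (-129)² = 3190 + 16641 = 19831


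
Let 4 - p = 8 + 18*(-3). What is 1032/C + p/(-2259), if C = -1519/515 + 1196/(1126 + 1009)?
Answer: -102537631778/237387015 ≈ -431.94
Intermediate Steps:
p = 50 (p = 4 - (8 + 18*(-3)) = 4 - (8 - 54) = 4 - 1*(-46) = 4 + 46 = 50)
C = -105085/43981 (C = -1519*1/515 + 1196/2135 = -1519/515 + 1196*(1/2135) = -1519/515 + 1196/2135 = -105085/43981 ≈ -2.3893)
1032/C + p/(-2259) = 1032/(-105085/43981) + 50/(-2259) = 1032*(-43981/105085) + 50*(-1/2259) = -45388392/105085 - 50/2259 = -102537631778/237387015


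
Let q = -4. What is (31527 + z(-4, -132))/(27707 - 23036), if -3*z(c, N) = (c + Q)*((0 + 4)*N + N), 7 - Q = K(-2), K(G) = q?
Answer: 33067/4671 ≈ 7.0792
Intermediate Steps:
K(G) = -4
Q = 11 (Q = 7 - 1*(-4) = 7 + 4 = 11)
z(c, N) = -5*N*(11 + c)/3 (z(c, N) = -(c + 11)*((0 + 4)*N + N)/3 = -(11 + c)*(4*N + N)/3 = -(11 + c)*5*N/3 = -5*N*(11 + c)/3)
(31527 + z(-4, -132))/(27707 - 23036) = (31527 - 5/3*(-132)*(11 - 4))/(27707 - 23036) = (31527 - 5/3*(-132)*7)/4671 = (31527 + 1540)*(1/4671) = 33067*(1/4671) = 33067/4671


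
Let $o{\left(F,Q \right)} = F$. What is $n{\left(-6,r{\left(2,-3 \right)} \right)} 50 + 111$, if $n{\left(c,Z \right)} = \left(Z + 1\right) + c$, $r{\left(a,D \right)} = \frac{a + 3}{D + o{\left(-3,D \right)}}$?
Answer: $- \frac{542}{3} \approx -180.67$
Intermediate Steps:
$r{\left(a,D \right)} = \frac{3 + a}{-3 + D}$ ($r{\left(a,D \right)} = \frac{a + 3}{D - 3} = \frac{3 + a}{-3 + D}$)
$n{\left(c,Z \right)} = 1 + Z + c$ ($n{\left(c,Z \right)} = \left(1 + Z\right) + c = 1 + Z + c$)
$n{\left(-6,r{\left(2,-3 \right)} \right)} 50 + 111 = \left(1 + \frac{3 + 2}{-3 - 3} - 6\right) 50 + 111 = \left(1 + \frac{1}{-6} \cdot 5 - 6\right) 50 + 111 = \left(1 - \frac{5}{6} - 6\right) 50 + 111 = \left(- \frac{35}{6}\right) 50 + 111 = - \frac{875}{3} + 111 = - \frac{542}{3}$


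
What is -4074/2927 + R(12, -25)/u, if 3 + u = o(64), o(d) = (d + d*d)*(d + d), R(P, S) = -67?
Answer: -2169507407/1558560179 ≈ -1.3920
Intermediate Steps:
o(d) = 2*d*(d + d**2) (o(d) = (d + d**2)*(2*d) = 2*d*(d + d**2))
u = 532477 (u = -3 + 2*64**2*(1 + 64) = -3 + 2*4096*65 = -3 + 532480 = 532477)
-4074/2927 + R(12, -25)/u = -4074/2927 - 67/532477 = -2169507407/1558560179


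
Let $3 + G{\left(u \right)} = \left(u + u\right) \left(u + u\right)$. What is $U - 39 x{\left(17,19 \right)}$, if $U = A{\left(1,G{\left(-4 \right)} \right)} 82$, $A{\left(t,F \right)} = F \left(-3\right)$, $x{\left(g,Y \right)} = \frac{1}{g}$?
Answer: $- \frac{255141}{17} \approx -15008.0$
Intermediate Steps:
$G{\left(u \right)} = -3 + 4 u^{2}$ ($G{\left(u \right)} = -3 + \left(u + u\right) \left(u + u\right) = -3 + 2 u 2 u = -3 + 4 u^{2}$)
$A{\left(t,F \right)} = - 3 F$
$U = -15006$ ($U = - 3 \left(-3 + 4 \left(-4\right)^{2}\right) 82 = - 3 \left(-3 + 4 \cdot 16\right) 82 = - 3 \left(-3 + 64\right) 82 = \left(-3\right) 61 \cdot 82 = \left(-183\right) 82 = -15006$)
$U - 39 x{\left(17,19 \right)} = -15006 - \frac{39}{17} = - \frac{255141}{17}$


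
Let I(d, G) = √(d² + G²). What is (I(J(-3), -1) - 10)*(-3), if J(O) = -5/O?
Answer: 30 - √34 ≈ 24.169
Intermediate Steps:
I(d, G) = √(G² + d²)
(I(J(-3), -1) - 10)*(-3) = (√((-1)² + (-5/(-3))²) - 10)*(-3) = (√(1 + (-5*(-⅓))²) - 10)*(-3) = (√(1 + (5/3)²) - 10)*(-3) = (√(1 + 25/9) - 10)*(-3) = (√(34/9) - 10)*(-3) = (√34/3 - 10)*(-3) = (-10 + √34/3)*(-3) = 30 - √34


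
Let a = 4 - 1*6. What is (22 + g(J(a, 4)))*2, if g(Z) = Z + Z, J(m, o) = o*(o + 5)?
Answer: 188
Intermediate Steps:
a = -2 (a = 4 - 6 = -2)
J(m, o) = o*(5 + o)
g(Z) = 2*Z
(22 + g(J(a, 4)))*2 = (22 + 2*(4*(5 + 4)))*2 = (22 + 2*(4*9))*2 = (22 + 2*36)*2 = (22 + 72)*2 = 94*2 = 188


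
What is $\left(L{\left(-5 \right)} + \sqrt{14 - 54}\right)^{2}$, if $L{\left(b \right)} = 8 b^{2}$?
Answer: $39960 + 800 i \sqrt{10} \approx 39960.0 + 2529.8 i$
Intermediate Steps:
$\left(L{\left(-5 \right)} + \sqrt{14 - 54}\right)^{2} = \left(8 \left(-5\right)^{2} + \sqrt{14 - 54}\right)^{2} = \left(8 \cdot 25 + \sqrt{-40}\right)^{2} = \left(200 + 2 i \sqrt{10}\right)^{2}$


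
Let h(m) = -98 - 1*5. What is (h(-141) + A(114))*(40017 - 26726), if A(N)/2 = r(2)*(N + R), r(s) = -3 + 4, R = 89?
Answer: 4027173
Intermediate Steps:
r(s) = 1
A(N) = 178 + 2*N (A(N) = 2*(1*(N + 89)) = 2*(1*(89 + N)) = 2*(89 + N) = 178 + 2*N)
h(m) = -103 (h(m) = -98 - 5 = -103)
(h(-141) + A(114))*(40017 - 26726) = (-103 + (178 + 2*114))*(40017 - 26726) = (-103 + (178 + 228))*13291 = (-103 + 406)*13291 = 303*13291 = 4027173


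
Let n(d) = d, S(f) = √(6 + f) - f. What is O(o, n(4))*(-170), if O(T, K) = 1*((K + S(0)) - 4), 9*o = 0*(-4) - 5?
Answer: -170*√6 ≈ -416.41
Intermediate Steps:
o = -5/9 (o = (0*(-4) - 5)/9 = (0 - 5)/9 = (⅑)*(-5) = -5/9 ≈ -0.55556)
O(T, K) = -4 + K + √6 (O(T, K) = 1*((K + (√(6 + 0) - 1*0)) - 4) = 1*((K + (√6 + 0)) - 4) = 1*((K + √6) - 4) = 1*(-4 + K + √6) = -4 + K + √6)
O(o, n(4))*(-170) = (-4 + 4 + √6)*(-170) = √6*(-170) = -170*√6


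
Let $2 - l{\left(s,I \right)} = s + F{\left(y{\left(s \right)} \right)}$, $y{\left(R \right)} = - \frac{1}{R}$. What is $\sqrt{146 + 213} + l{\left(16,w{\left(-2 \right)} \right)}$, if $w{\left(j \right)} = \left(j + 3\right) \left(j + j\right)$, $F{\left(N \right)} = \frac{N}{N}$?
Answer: $-15 + \sqrt{359} \approx 3.9473$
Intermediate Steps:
$F{\left(N \right)} = 1$
$w{\left(j \right)} = 2 j \left(3 + j\right)$ ($w{\left(j \right)} = \left(3 + j\right) 2 j = 2 j \left(3 + j\right)$)
$l{\left(s,I \right)} = 1 - s$ ($l{\left(s,I \right)} = 2 - \left(s + 1\right) = 2 - \left(1 + s\right) = 1 - s$)
$\sqrt{146 + 213} + l{\left(16,w{\left(-2 \right)} \right)} = \sqrt{146 + 213} + \left(1 - 16\right) = \sqrt{359} + \left(1 - 16\right) = \sqrt{359} - 15 = -15 + \sqrt{359}$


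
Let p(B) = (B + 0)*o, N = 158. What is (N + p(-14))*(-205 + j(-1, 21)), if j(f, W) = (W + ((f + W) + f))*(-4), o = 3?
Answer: -42340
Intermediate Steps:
p(B) = 3*B (p(B) = (B + 0)*3 = B*3 = 3*B)
j(f, W) = -8*W - 8*f (j(f, W) = (W + ((W + f) + f))*(-4) = (W + (W + 2*f))*(-4) = (2*W + 2*f)*(-4) = -8*W - 8*f)
(N + p(-14))*(-205 + j(-1, 21)) = (158 + 3*(-14))*(-205 + (-8*21 - 8*(-1))) = (158 - 42)*(-205 + (-168 + 8)) = 116*(-205 - 160) = 116*(-365) = -42340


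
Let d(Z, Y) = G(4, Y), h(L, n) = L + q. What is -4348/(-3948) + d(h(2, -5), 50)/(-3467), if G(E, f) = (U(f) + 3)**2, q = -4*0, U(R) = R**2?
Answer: -6179795254/3421929 ≈ -1805.9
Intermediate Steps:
q = 0
h(L, n) = L (h(L, n) = L + 0 = L)
G(E, f) = (3 + f**2)**2 (G(E, f) = (f**2 + 3)**2 = (3 + f**2)**2)
d(Z, Y) = (3 + Y**2)**2
-4348/(-3948) + d(h(2, -5), 50)/(-3467) = -4348/(-3948) + (3 + 50**2)**2/(-3467) = -4348*(-1/3948) + (3 + 2500)**2*(-1/3467) = 1087/987 + 2503**2*(-1/3467) = 1087/987 + 6265009*(-1/3467) = 1087/987 - 6265009/3467 = -6179795254/3421929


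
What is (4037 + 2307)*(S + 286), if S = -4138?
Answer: -24437088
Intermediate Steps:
(4037 + 2307)*(S + 286) = (4037 + 2307)*(-4138 + 286) = 6344*(-3852) = -24437088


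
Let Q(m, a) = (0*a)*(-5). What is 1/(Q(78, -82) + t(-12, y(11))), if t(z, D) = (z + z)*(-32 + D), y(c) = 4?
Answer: 1/672 ≈ 0.0014881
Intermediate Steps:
t(z, D) = 2*z*(-32 + D) (t(z, D) = (2*z)*(-32 + D) = 2*z*(-32 + D))
Q(m, a) = 0 (Q(m, a) = 0*(-5) = 0)
1/(Q(78, -82) + t(-12, y(11))) = 1/(0 + 2*(-12)*(-32 + 4)) = 1/(0 + 2*(-12)*(-28)) = 1/(0 + 672) = 1/672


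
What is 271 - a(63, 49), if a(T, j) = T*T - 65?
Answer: -3633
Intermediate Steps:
a(T, j) = -65 + T**2 (a(T, j) = T**2 - 65 = -65 + T**2)
271 - a(63, 49) = 271 - (-65 + 63**2) = 271 - (-65 + 3969) = 271 - 1*3904 = 271 - 3904 = -3633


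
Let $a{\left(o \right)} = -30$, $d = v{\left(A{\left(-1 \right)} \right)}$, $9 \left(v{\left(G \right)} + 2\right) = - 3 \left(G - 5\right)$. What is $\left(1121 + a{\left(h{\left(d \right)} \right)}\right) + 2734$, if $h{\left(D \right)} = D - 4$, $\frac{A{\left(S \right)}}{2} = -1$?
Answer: $3825$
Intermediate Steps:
$A{\left(S \right)} = -2$ ($A{\left(S \right)} = 2 \left(-1\right) = -2$)
$v{\left(G \right)} = - \frac{1}{3} - \frac{G}{3}$ ($v{\left(G \right)} = -2 + \frac{\left(-3\right) \left(G - 5\right)}{9} = -2 + \frac{\left(-3\right) \left(-5 + G\right)}{9} = -2 + \frac{15 - 3 G}{9} = -2 - \left(- \frac{5}{3} + \frac{G}{3}\right) = - \frac{1}{3} - \frac{G}{3}$)
$d = \frac{1}{3}$ ($d = - \frac{1}{3} - - \frac{2}{3} = - \frac{1}{3} + \frac{2}{3} = \frac{1}{3} \approx 0.33333$)
$h{\left(D \right)} = -4 + D$ ($h{\left(D \right)} = D - 4 = -4 + D$)
$\left(1121 + a{\left(h{\left(d \right)} \right)}\right) + 2734 = \left(1121 - 30\right) + 2734 = 1091 + 2734 = 3825$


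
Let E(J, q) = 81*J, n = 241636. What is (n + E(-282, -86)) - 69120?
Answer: 149674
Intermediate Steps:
(n + E(-282, -86)) - 69120 = (241636 + 81*(-282)) - 69120 = (241636 - 22842) - 69120 = 218794 - 69120 = 149674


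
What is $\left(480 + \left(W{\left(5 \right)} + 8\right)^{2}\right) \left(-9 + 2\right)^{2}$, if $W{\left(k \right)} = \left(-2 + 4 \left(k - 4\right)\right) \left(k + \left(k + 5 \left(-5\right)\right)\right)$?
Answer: $47236$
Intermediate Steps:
$W{\left(k \right)} = \left(-25 + 2 k\right) \left(-18 + 4 k\right)$ ($W{\left(k \right)} = \left(-2 + 4 \left(k - 4\right)\right) \left(k + \left(k - 25\right)\right) = \left(-2 + 4 \left(-4 + k\right)\right) \left(k + \left(-25 + k\right)\right) = \left(-2 + \left(-16 + 4 k\right)\right) \left(-25 + 2 k\right) = \left(-18 + 4 k\right) \left(-25 + 2 k\right) = \left(-25 + 2 k\right) \left(-18 + 4 k\right)$)
$\left(480 + \left(W{\left(5 \right)} + 8\right)^{2}\right) \left(-9 + 2\right)^{2} = \left(480 + \left(\left(450 - 680 + 8 \cdot 5^{2}\right) + 8\right)^{2}\right) \left(-9 + 2\right)^{2} = \left(480 + \left(\left(450 - 680 + 8 \cdot 25\right) + 8\right)^{2}\right) \left(-7\right)^{2} = \left(480 + \left(\left(450 - 680 + 200\right) + 8\right)^{2}\right) 49 = \left(480 + \left(-30 + 8\right)^{2}\right) 49 = \left(480 + \left(-22\right)^{2}\right) 49 = \left(480 + 484\right) 49 = 964 \cdot 49 = 47236$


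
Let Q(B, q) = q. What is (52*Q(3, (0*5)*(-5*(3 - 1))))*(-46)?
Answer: 0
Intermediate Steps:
(52*Q(3, (0*5)*(-5*(3 - 1))))*(-46) = (52*((0*5)*(-5*(3 - 1))))*(-46) = (52*(0*(-5*2)))*(-46) = (52*(0*(-10)))*(-46) = (52*0)*(-46) = 0*(-46) = 0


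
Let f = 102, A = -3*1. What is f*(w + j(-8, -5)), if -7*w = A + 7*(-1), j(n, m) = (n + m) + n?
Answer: -13974/7 ≈ -1996.3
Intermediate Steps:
A = -3
j(n, m) = m + 2*n (j(n, m) = (m + n) + n = m + 2*n)
w = 10/7 (w = -(-3 + 7*(-1))/7 = -(-3 - 7)/7 = -1/7*(-10) = 10/7 ≈ 1.4286)
f*(w + j(-8, -5)) = 102*(10/7 + (-5 + 2*(-8))) = 102*(10/7 + (-5 - 16)) = 102*(10/7 - 21) = 102*(-137/7) = -13974/7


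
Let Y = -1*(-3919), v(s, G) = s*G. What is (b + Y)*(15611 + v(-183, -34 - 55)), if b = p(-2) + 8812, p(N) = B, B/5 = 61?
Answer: 415822328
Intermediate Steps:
B = 305 (B = 5*61 = 305)
p(N) = 305
v(s, G) = G*s
b = 9117 (b = 305 + 8812 = 9117)
Y = 3919
(b + Y)*(15611 + v(-183, -34 - 55)) = (9117 + 3919)*(15611 + (-34 - 55)*(-183)) = 13036*(15611 - 89*(-183)) = 13036*(15611 + 16287) = 13036*31898 = 415822328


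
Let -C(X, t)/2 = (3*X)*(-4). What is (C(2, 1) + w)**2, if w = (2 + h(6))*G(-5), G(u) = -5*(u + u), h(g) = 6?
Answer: 200704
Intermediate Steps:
C(X, t) = 24*X (C(X, t) = -2*3*X*(-4) = -(-24)*X = 24*X)
G(u) = -10*u
w = 400 (w = (2 + 6)*(-10*(-5)) = 8*50 = 400)
(C(2, 1) + w)**2 = (24*2 + 400)**2 = (48 + 400)**2 = 448**2 = 200704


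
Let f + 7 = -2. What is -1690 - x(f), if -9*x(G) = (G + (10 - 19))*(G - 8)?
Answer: -1656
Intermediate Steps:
f = -9 (f = -7 - 2 = -9)
x(G) = -(-9 + G)*(-8 + G)/9 (x(G) = -(G + (10 - 19))*(G - 8)/9 = -(G - 9)*(-8 + G)/9 = -(-9 + G)*(-8 + G)/9)
-1690 - x(f) = -1690 - (-8 - ⅑*(-9)² + (17/9)*(-9)) = -1690 - (-8 - ⅑*81 - 17) = -1690 - (-8 - 9 - 17) = -1690 - 1*(-34) = -1690 + 34 = -1656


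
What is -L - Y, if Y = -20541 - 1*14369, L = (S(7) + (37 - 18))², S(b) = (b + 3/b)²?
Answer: 70605685/2401 ≈ 29407.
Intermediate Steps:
L = 13213225/2401 (L = ((3 + 7²)²/7² + (37 - 18))² = ((3 + 49)²/49 + 19)² = ((1/49)*52² + 19)² = ((1/49)*2704 + 19)² = (2704/49 + 19)² = (3635/49)² = 13213225/2401 ≈ 5503.2)
Y = -34910 (Y = -20541 - 14369 = -34910)
-L - Y = -1*13213225/2401 - 1*(-34910) = -13213225/2401 + 34910 = 70605685/2401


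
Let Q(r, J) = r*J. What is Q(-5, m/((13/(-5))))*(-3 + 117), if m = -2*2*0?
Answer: 0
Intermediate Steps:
m = 0 (m = -4*0 = 0)
Q(r, J) = J*r
Q(-5, m/((13/(-5))))*(-3 + 117) = ((0/((13/(-5))))*(-5))*(-3 + 117) = ((0/((13*(-⅕))))*(-5))*114 = ((0/(-13/5))*(-5))*114 = ((0*(-5/13))*(-5))*114 = (0*(-5))*114 = 0*114 = 0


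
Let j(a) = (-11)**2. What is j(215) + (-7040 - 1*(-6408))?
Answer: -511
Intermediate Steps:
j(a) = 121
j(215) + (-7040 - 1*(-6408)) = 121 + (-7040 - 1*(-6408)) = 121 + (-7040 + 6408) = 121 - 632 = -511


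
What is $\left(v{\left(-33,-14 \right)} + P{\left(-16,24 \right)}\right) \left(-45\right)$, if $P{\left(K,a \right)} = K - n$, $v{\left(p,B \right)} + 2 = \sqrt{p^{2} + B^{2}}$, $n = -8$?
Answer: $450 - 45 \sqrt{1285} \approx -1163.1$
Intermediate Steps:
$v{\left(p,B \right)} = -2 + \sqrt{B^{2} + p^{2}}$ ($v{\left(p,B \right)} = -2 + \sqrt{p^{2} + B^{2}} = -2 + \sqrt{B^{2} + p^{2}}$)
$P{\left(K,a \right)} = 8 + K$ ($P{\left(K,a \right)} = K - -8 = K + 8 = 8 + K$)
$\left(v{\left(-33,-14 \right)} + P{\left(-16,24 \right)}\right) \left(-45\right) = \left(\left(-2 + \sqrt{\left(-14\right)^{2} + \left(-33\right)^{2}}\right) + \left(8 - 16\right)\right) \left(-45\right) = \left(\left(-2 + \sqrt{196 + 1089}\right) - 8\right) \left(-45\right) = \left(\left(-2 + \sqrt{1285}\right) - 8\right) \left(-45\right) = \left(-10 + \sqrt{1285}\right) \left(-45\right) = 450 - 45 \sqrt{1285}$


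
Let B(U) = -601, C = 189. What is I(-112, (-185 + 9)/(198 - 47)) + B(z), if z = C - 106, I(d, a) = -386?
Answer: -987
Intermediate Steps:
z = 83 (z = 189 - 106 = 83)
I(-112, (-185 + 9)/(198 - 47)) + B(z) = -386 - 601 = -987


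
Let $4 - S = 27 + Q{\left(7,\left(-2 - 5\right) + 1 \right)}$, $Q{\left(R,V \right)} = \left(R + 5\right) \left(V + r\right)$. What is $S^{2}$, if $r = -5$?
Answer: $11881$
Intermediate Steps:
$Q{\left(R,V \right)} = \left(-5 + V\right) \left(5 + R\right)$ ($Q{\left(R,V \right)} = \left(R + 5\right) \left(V - 5\right) = \left(5 + R\right) \left(-5 + V\right) = \left(-5 + V\right) \left(5 + R\right)$)
$S = 109$ ($S = 4 - \left(27 + \left(-25 - 35 + 5 \left(\left(-2 - 5\right) + 1\right) + 7 \left(\left(-2 - 5\right) + 1\right)\right)\right) = 4 - \left(27 + \left(-25 - 35 + 5 \left(-7 + 1\right) + 7 \left(-7 + 1\right)\right)\right) = 4 - \left(27 + \left(-25 - 35 + 5 \left(-6\right) + 7 \left(-6\right)\right)\right) = 4 - \left(27 - 132\right) = 4 - -105 = 4 + 105 = 109$)
$S^{2} = 109^{2} = 11881$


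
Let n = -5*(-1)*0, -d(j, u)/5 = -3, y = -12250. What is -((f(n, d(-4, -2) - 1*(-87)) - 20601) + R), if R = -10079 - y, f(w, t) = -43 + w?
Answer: 18473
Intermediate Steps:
d(j, u) = 15 (d(j, u) = -5*(-3) = 15)
n = 0 (n = 5*0 = 0)
R = 2171 (R = -10079 - 1*(-12250) = -10079 + 12250 = 2171)
-((f(n, d(-4, -2) - 1*(-87)) - 20601) + R) = -(((-43 + 0) - 20601) + 2171) = -((-43 - 20601) + 2171) = -(-20644 + 2171) = -1*(-18473) = 18473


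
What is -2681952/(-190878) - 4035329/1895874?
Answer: 719064589531/60313439562 ≈ 11.922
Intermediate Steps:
-2681952/(-190878) - 4035329/1895874 = -2681952*(-1/190878) - 4035329*1/1895874 = 446992/31813 - 4035329/1895874 = 719064589531/60313439562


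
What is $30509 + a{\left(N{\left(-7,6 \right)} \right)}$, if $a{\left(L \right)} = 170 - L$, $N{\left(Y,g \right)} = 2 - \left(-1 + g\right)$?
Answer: $30682$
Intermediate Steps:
$N{\left(Y,g \right)} = 3 - g$
$30509 + a{\left(N{\left(-7,6 \right)} \right)} = 30509 + \left(170 - \left(3 - 6\right)\right) = 30509 + \left(170 - -3\right) = 30509 + \left(170 + 3\right) = 30509 + 173 = 30682$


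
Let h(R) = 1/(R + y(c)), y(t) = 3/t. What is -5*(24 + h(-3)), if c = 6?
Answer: -118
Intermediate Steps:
h(R) = 1/(½ + R) (h(R) = 1/(R + 3/6) = 1/(R + 3*(⅙)) = 1/(R + ½) = 1/(½ + R))
-5*(24 + h(-3)) = -5*(24 + 2/(1 + 2*(-3))) = -5*(24 + 2/(1 - 6)) = -5*(24 + 2/(-5)) = -5*(24 + 2*(-⅕)) = -5*(24 - ⅖) = -5*118/5 = -118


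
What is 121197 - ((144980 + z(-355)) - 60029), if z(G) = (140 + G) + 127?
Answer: 36334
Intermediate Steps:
z(G) = 267 + G
121197 - ((144980 + z(-355)) - 60029) = 121197 - ((144980 + (267 - 355)) - 60029) = 121197 - ((144980 - 88) - 60029) = 121197 - (144892 - 60029) = 121197 - 1*84863 = 121197 - 84863 = 36334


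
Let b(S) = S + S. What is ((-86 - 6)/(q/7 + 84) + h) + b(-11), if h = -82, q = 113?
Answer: -73548/701 ≈ -104.92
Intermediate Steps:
b(S) = 2*S
((-86 - 6)/(q/7 + 84) + h) + b(-11) = ((-86 - 6)/(113/7 + 84) - 82) + 2*(-11) = (-92/(113*(⅐) + 84) - 82) - 22 = (-92/(113/7 + 84) - 82) - 22 = (-92/701/7 - 82) - 22 = (-92*7/701 - 82) - 22 = (-644/701 - 82) - 22 = -58126/701 - 22 = -73548/701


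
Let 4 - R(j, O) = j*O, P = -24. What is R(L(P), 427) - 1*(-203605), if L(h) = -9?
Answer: 207452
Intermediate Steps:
R(j, O) = 4 - O*j (R(j, O) = 4 - j*O = 4 - O*j)
R(L(P), 427) - 1*(-203605) = (4 - 1*427*(-9)) - 1*(-203605) = (4 + 3843) + 203605 = 3847 + 203605 = 207452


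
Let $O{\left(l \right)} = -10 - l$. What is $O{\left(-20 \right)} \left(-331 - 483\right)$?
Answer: $-8140$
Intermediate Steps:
$O{\left(-20 \right)} \left(-331 - 483\right) = \left(-10 - -20\right) \left(-331 - 483\right) = \left(-10 + 20\right) \left(-814\right) = 10 \left(-814\right) = -8140$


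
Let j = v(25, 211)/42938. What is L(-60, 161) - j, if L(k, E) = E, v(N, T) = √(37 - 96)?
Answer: 161 - I*√59/42938 ≈ 161.0 - 0.00017889*I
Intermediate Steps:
v(N, T) = I*√59 (v(N, T) = √(-59) = I*√59)
j = I*√59/42938 (j = (I*√59)/42938 = (I*√59)*(1/42938) = I*√59/42938 ≈ 0.00017889*I)
L(-60, 161) - j = 161 - I*√59/42938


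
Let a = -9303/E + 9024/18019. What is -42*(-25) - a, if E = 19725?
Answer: 124395215369/118474925 ≈ 1050.0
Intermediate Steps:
a = 3455881/118474925 (a = -9303/19725 + 9024/18019 = -9303*1/19725 + 9024*(1/18019) = -3101/6575 + 9024/18019 = 3455881/118474925 ≈ 0.029170)
-42*(-25) - a = -42*(-25) - 1*3455881/118474925 = 1050 - 3455881/118474925 = 124395215369/118474925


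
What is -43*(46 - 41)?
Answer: -215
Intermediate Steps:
-43*(46 - 41) = -43*5 = -215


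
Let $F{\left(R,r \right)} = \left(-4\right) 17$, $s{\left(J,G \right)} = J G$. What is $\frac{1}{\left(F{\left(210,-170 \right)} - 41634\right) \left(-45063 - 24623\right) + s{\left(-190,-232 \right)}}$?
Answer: $\frac{1}{2906089652} \approx 3.4411 \cdot 10^{-10}$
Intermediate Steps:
$s{\left(J,G \right)} = G J$
$F{\left(R,r \right)} = -68$
$\frac{1}{\left(F{\left(210,-170 \right)} - 41634\right) \left(-45063 - 24623\right) + s{\left(-190,-232 \right)}} = \frac{1}{\left(-68 - 41634\right) \left(-45063 - 24623\right) - -44080} = \frac{1}{\left(-41702\right) \left(-69686\right) + 44080} = \frac{1}{2906045572 + 44080} = \frac{1}{2906089652}$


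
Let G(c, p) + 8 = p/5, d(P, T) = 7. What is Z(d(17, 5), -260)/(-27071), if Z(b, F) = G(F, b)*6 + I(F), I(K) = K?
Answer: 14/1265 ≈ 0.011067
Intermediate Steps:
G(c, p) = -8 + p/5
Z(b, F) = -48 + F + 6*b/5 (Z(b, F) = (-8 + b/5)*6 + F = (-48 + 6*b/5) + F = -48 + F + 6*b/5)
Z(d(17, 5), -260)/(-27071) = (-48 - 260 + (6/5)*7)/(-27071) = (-48 - 260 + 42/5)*(-1/27071) = -1498/5*(-1/27071) = 14/1265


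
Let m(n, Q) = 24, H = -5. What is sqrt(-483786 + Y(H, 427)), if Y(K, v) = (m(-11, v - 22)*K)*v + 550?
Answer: 2*I*sqrt(133619) ≈ 731.08*I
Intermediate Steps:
Y(K, v) = 550 + 24*K*v (Y(K, v) = (24*K)*v + 550 = 24*K*v + 550 = 550 + 24*K*v)
sqrt(-483786 + Y(H, 427)) = sqrt(-483786 + (550 + 24*(-5)*427)) = sqrt(-483786 + (550 - 51240)) = sqrt(-483786 - 50690) = sqrt(-534476) = 2*I*sqrt(133619)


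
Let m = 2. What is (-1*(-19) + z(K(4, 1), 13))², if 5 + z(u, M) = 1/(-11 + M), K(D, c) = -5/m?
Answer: 841/4 ≈ 210.25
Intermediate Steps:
K(D, c) = -5/2
z(u, M) = -5 + 1/(-11 + M)
(-1*(-19) + z(K(4, 1), 13))² = (-1*(-19) + (56 - 5*13)/(-11 + 13))² = (19 + (56 - 65)/2)² = (19 + (½)*(-9))² = (19 - 9/2)² = (29/2)² = 841/4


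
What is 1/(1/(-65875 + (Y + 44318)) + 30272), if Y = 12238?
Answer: 9319/282104767 ≈ 3.3034e-5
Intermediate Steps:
1/(1/(-65875 + (Y + 44318)) + 30272) = 1/(1/(-65875 + (12238 + 44318)) + 30272) = 1/(1/(-65875 + 56556) + 30272) = 1/(1/(-9319) + 30272) = 1/(-1/9319 + 30272) = 1/(282104767/9319) = 9319/282104767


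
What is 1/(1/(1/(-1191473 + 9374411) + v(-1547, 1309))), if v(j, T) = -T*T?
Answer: -14021308787177/8182938 ≈ -1.7135e+6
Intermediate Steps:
v(j, T) = -T²
1/(1/(1/(-1191473 + 9374411) + v(-1547, 1309))) = 1/(1/(1/(-1191473 + 9374411) - 1*1309²)) = 1/(1/(1/8182938 - 1*1713481)) = 1/(1/(1/8182938 - 1713481)) = 1/(1/(-14021308787177/8182938)) = 1/(-8182938/14021308787177) = -14021308787177/8182938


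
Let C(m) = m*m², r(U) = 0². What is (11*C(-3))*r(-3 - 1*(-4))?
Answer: 0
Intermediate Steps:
r(U) = 0
C(m) = m³
(11*C(-3))*r(-3 - 1*(-4)) = (11*(-3)³)*0 = (11*(-27))*0 = -297*0 = 0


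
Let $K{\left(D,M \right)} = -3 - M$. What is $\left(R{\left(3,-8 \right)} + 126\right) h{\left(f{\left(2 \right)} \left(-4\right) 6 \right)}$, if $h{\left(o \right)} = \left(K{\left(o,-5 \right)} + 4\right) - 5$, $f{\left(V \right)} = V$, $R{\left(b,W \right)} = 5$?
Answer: $131$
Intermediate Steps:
$h{\left(o \right)} = 1$ ($h{\left(o \right)} = \left(\left(-3 - -5\right) + 4\right) - 5 = \left(\left(-3 + 5\right) + 4\right) - 5 = \left(2 + 4\right) - 5 = 6 - 5 = 1$)
$\left(R{\left(3,-8 \right)} + 126\right) h{\left(f{\left(2 \right)} \left(-4\right) 6 \right)} = \left(5 + 126\right) 1 = 131 \cdot 1 = 131$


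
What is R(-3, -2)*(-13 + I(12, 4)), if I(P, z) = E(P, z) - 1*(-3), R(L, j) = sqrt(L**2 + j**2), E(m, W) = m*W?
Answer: 38*sqrt(13) ≈ 137.01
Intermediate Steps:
E(m, W) = W*m
I(P, z) = 3 + P*z (I(P, z) = z*P - 1*(-3) = P*z + 3 = 3 + P*z)
R(-3, -2)*(-13 + I(12, 4)) = sqrt((-3)**2 + (-2)**2)*(-13 + (3 + 12*4)) = sqrt(9 + 4)*(-13 + (3 + 48)) = sqrt(13)*(-13 + 51) = sqrt(13)*38 = 38*sqrt(13)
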